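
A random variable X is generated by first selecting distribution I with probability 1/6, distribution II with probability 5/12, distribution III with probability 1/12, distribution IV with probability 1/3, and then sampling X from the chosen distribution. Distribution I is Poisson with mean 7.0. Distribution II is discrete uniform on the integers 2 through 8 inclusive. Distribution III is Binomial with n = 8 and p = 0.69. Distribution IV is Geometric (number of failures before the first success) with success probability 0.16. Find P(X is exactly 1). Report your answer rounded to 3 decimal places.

0.046

Conditional on each component, P(X = 1): I: 0.00638317; II: 0; III: 0.0015187; IV: 0.1344.
By total probability, P(X = 1) = 0.166667·0.00638317 + 0.416667·0 + 0.0833333·0.0015187 + 0.333333·0.1344 = 0.0459904.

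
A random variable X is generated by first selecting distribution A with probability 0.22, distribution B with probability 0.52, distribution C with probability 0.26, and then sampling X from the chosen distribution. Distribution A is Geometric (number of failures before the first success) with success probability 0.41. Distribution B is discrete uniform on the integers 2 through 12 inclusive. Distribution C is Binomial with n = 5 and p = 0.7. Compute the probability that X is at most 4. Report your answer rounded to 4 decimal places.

Conditional on each component, P(X ≤ 4): A: 0.928508; B: 0.272727; C: 0.83193.
By total probability, P(X ≤ 4) = 0.22·0.928508 + 0.52·0.272727 + 0.26·0.83193 = 0.562392.

0.5624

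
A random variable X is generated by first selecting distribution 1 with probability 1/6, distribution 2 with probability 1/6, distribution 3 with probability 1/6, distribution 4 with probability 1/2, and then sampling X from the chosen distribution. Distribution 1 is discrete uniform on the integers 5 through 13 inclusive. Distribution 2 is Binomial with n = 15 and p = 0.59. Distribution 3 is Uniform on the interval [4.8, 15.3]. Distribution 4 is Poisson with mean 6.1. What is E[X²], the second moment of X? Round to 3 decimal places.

For each component E[X²] = Var + (mean)², giving 1: 87.6667; 2: 81.951; 3: 110.19; 4: 43.31.
Overall E[X²] = 0.166667·87.6667 + 0.166667·81.951 + 0.166667·110.19 + 0.5·43.31 = 68.2896.

68.290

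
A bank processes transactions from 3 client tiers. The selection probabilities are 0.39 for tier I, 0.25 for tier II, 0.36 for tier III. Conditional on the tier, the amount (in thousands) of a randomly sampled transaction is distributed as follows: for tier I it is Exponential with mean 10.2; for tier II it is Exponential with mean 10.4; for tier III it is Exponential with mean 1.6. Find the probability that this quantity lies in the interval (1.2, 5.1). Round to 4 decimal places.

Conditional on each tier, P(1.2 < X < 5.1): I: 0.282479; II: 0.278633; III: 0.431092.
By total probability, P(1.2 < X < 5.1) = 0.39·0.282479 + 0.25·0.278633 + 0.36·0.431092 = 0.335018.

0.3350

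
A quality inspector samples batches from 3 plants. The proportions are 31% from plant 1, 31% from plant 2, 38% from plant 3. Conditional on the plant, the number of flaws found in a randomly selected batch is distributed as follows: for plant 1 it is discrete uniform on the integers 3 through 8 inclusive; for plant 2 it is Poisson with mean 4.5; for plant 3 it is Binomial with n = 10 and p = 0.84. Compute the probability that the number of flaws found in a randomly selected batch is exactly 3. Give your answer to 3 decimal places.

Conditional on each plant, P(X = 3): 1: 0.166667; 2: 0.168718; 3: 0.000190923.
By total probability, P(X = 3) = 0.31·0.166667 + 0.31·0.168718 + 0.38·0.000190923 = 0.104042.

0.104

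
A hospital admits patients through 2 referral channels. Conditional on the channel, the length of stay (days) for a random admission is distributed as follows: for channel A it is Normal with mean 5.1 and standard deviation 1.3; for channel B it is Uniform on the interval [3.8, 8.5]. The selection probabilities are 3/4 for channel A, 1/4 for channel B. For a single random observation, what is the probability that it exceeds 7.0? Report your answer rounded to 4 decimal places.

0.1337

Conditional on each channel, P(X > 7.0): A: 0.0719339; B: 0.319149.
By total probability, P(X > 7.0) = 0.75·0.0719339 + 0.25·0.319149 = 0.133738.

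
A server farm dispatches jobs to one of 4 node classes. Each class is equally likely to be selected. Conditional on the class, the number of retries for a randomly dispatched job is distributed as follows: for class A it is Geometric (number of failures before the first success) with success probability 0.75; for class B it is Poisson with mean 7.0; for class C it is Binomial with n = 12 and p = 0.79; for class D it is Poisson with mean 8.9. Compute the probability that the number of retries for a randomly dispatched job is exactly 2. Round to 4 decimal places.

Conditional on each class, P(X = 2): A: 0.046875; B: 0.0223411; C: 6.87054e-06; D: 0.00540168.
By total probability, P(X = 2) = 0.25·0.046875 + 0.25·0.0223411 + 0.25·6.87054e-06 + 0.25·0.00540168 = 0.0186562.

0.0187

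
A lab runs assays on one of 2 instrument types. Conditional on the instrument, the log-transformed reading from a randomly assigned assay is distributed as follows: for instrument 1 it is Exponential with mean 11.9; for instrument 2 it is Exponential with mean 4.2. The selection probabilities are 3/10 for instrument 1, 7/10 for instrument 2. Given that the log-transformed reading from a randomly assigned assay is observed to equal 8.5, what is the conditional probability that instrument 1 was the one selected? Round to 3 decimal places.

Likelihoods f(8.5 | ·): 1: 0.041138; 2: 0.0314645.
Posterior ∝ prior × likelihood. Numerator for 1: 0.3·0.041138 = 0.0123414.
Normalizing constant: 0.3·0.041138 + 0.7·0.0314645 = 0.0343666.
P(1 | observation) = 0.0123414 / 0.0343666 = 0.35911.

0.359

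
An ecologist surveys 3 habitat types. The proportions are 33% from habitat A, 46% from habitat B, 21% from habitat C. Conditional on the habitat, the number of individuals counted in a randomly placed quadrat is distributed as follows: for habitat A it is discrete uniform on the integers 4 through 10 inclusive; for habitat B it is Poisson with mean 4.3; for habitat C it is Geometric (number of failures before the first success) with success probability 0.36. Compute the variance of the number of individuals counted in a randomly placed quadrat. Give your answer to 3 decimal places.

Per component, A: μ=7, E[X²]=53; B: μ=4.3, E[X²]=22.79; C: μ=1.77778, E[X²]=8.09877.
E[X] = 0.33·7 + 0.46·4.3 + 0.21·1.77778 = 4.66133.
E[X²] = 0.33·53 + 0.46·22.79 + 0.21·8.09877 = 29.6741.
Var(X) = E[X²] − (E[X])² = 29.6741 − 21.728 = 7.94611.

7.946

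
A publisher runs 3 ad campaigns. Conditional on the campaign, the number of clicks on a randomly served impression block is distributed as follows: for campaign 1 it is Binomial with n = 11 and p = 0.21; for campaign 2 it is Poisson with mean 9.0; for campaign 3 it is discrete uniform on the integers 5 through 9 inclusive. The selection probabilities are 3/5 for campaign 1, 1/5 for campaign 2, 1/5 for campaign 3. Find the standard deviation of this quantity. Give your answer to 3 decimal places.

Per component, 1: μ=2.31, E[X²]=7.161; 2: μ=9, E[X²]=90; 3: μ=7, E[X²]=51.
E[X] = 0.6·2.31 + 0.2·9 + 0.2·7 = 4.586.
E[X²] = 0.6·7.161 + 0.2·90 + 0.2·51 = 32.4966.
Var(X) = E[X²] − (E[X])² = 32.4966 − 21.0314 = 11.4652.
SD(X) = √11.4652 = 3.38603.

3.386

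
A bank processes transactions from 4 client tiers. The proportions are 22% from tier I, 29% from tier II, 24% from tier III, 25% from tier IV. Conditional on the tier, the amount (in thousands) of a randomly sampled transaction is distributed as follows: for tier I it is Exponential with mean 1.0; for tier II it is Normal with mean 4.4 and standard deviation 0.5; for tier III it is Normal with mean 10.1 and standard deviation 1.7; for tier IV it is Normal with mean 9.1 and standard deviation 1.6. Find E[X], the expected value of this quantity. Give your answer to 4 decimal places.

6.1950

Component means — I: 1; II: 4.4; III: 10.1; IV: 9.1.
E[X] = 0.22·1 + 0.29·4.4 + 0.24·10.1 + 0.25·9.1 = 6.195.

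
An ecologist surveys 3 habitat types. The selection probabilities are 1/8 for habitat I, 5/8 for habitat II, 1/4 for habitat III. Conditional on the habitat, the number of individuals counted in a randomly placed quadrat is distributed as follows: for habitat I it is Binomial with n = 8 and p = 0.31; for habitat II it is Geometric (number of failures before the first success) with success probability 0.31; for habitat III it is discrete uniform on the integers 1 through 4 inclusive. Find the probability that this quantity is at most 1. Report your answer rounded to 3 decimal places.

0.419

Conditional on each habitat, P(X ≤ 1): I: 0.236049; II: 0.5239; III: 0.25.
By total probability, P(X ≤ 1) = 0.125·0.236049 + 0.625·0.5239 + 0.25·0.25 = 0.419444.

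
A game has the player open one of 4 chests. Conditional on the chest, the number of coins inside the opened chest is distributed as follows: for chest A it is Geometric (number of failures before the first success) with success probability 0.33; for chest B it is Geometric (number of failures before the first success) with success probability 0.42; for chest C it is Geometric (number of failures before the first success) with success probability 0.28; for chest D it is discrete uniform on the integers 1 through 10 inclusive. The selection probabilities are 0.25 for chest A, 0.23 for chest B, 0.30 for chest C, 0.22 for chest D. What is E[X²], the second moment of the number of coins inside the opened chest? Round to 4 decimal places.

16.9723

For each component E[X²] = Var + (mean)², giving A: 10.2746; B: 5.19501; C: 15.7959; D: 38.5.
Overall E[X²] = 0.25·10.2746 + 0.23·5.19501 + 0.3·15.7959 + 0.22·38.5 = 16.9723.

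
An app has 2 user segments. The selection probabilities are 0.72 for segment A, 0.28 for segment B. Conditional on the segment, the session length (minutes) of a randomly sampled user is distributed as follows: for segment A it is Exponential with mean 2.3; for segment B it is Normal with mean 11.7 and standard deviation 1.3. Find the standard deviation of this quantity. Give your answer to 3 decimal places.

Per component, A: μ=2.3, E[X²]=10.58; B: μ=11.7, E[X²]=138.58.
E[X] = 0.72·2.3 + 0.28·11.7 = 4.932.
E[X²] = 0.72·10.58 + 0.28·138.58 = 46.42.
Var(X) = E[X²] − (E[X])² = 46.42 − 24.3246 = 22.0954.
SD(X) = √22.0954 = 4.70057.

4.701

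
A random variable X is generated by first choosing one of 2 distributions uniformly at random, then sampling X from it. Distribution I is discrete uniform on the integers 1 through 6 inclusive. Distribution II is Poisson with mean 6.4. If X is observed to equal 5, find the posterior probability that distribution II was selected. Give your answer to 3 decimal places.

Likelihoods P(X=5 | ·): I: 0.166667; II: 0.148674.
Posterior ∝ prior × likelihood. Numerator for II: 0.5·0.148674 = 0.0743368.
Normalizing constant: 0.5·0.166667 + 0.5·0.148674 = 0.15767.
P(II | observation) = 0.0743368 / 0.15767 = 0.47147.

0.471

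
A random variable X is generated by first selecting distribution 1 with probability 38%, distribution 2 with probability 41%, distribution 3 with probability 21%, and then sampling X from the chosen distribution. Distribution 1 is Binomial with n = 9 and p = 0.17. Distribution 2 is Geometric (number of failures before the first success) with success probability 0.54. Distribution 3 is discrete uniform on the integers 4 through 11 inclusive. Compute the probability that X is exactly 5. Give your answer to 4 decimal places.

0.0340

Conditional on each component, P(X = 5): 1: 0.00849039; 2: 0.011122; 3: 0.125.
By total probability, P(X = 5) = 0.38·0.00849039 + 0.41·0.011122 + 0.21·0.125 = 0.0340364.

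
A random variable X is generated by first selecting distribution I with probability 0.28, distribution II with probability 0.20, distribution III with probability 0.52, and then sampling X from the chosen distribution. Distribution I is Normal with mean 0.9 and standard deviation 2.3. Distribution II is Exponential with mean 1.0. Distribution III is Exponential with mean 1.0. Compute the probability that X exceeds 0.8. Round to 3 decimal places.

0.468

Conditional on each component, P(X > 0.8): I: 0.51734; II: 0.449329; III: 0.449329.
By total probability, P(X > 0.8) = 0.28·0.51734 + 0.2·0.449329 + 0.52·0.449329 = 0.468372.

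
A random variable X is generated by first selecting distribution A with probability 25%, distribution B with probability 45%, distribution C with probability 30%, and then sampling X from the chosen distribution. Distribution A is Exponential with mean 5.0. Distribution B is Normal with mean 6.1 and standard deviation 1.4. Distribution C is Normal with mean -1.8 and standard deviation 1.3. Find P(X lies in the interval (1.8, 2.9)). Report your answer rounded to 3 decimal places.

0.040

Conditional on each component, P(1.8 < X < 2.9): A: 0.137778; B: 0.0100703; C: 0.00265949.
By total probability, P(1.8 < X < 2.9) = 0.25·0.137778 + 0.45·0.0100703 + 0.3·0.00265949 = 0.039774.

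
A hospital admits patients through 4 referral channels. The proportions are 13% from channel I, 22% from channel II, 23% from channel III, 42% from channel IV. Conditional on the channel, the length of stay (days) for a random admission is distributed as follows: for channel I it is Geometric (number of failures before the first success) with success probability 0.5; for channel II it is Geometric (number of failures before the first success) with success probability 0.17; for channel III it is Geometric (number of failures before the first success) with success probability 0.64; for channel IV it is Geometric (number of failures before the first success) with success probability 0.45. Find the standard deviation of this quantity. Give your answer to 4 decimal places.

Per component, I: μ=1, E[X²]=3; II: μ=4.88235, E[X²]=52.5571; III: μ=0.5625, E[X²]=1.19531; IV: μ=1.22222, E[X²]=4.20988.
E[X] = 0.13·1 + 0.22·4.88235 + 0.23·0.5625 + 0.42·1.22222 = 1.84683.
E[X²] = 0.13·3 + 0.22·52.5571 + 0.23·1.19531 + 0.42·4.20988 = 13.9956.
Var(X) = E[X²] − (E[X])² = 13.9956 − 3.41077 = 10.5849.
SD(X) = √10.5849 = 3.25344.

3.2534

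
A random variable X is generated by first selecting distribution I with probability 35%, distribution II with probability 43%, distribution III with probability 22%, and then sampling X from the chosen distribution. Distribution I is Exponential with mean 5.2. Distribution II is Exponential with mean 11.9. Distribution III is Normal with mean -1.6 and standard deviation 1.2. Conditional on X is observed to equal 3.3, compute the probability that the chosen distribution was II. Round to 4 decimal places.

Likelihoods f(3.3 | ·): I: 0.10195; II: 0.0636823; III: 7.96343e-05.
Posterior ∝ prior × likelihood. Numerator for II: 0.43·0.0636823 = 0.0273834.
Normalizing constant: 0.35·0.10195 + 0.43·0.0636823 + 0.22·7.96343e-05 = 0.0630833.
P(II | observation) = 0.0273834 / 0.0630833 = 0.434082.

0.4341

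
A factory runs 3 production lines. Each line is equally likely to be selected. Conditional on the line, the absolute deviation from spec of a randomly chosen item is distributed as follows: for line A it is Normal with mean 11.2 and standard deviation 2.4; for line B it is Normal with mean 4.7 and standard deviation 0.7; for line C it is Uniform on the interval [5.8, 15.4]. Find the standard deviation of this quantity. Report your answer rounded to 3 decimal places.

3.639

Per component, A: μ=11.2, E[X²]=131.2; B: μ=4.7, E[X²]=22.58; C: μ=10.6, E[X²]=120.04.
E[X] = 0.333333·11.2 + 0.333333·4.7 + 0.333333·10.6 = 8.83333.
E[X²] = 0.333333·131.2 + 0.333333·22.58 + 0.333333·120.04 = 91.2733.
Var(X) = E[X²] − (E[X])² = 91.2733 − 78.0278 = 13.2456.
SD(X) = √13.2456 = 3.63944.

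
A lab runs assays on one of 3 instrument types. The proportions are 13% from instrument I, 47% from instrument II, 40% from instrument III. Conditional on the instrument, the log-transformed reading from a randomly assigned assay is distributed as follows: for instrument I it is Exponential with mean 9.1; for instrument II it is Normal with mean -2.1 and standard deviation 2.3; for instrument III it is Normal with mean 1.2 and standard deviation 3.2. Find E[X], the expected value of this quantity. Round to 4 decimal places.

Component means — I: 9.1; II: -2.1; III: 1.2.
E[X] = 0.13·9.1 + 0.47·-2.1 + 0.4·1.2 = 0.676.

0.6760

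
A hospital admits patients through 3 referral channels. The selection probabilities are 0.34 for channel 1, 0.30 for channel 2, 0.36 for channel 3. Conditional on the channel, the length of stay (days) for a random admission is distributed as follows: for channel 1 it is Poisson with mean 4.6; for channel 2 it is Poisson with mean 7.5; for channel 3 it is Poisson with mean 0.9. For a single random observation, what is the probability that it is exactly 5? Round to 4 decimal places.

Conditional on each channel, P(X = 5): 1: 0.172526; 2: 0.109375; 3: 0.00200063.
By total probability, P(X = 5) = 0.34·0.172526 + 0.3·0.109375 + 0.36·0.00200063 = 0.0921913.

0.0922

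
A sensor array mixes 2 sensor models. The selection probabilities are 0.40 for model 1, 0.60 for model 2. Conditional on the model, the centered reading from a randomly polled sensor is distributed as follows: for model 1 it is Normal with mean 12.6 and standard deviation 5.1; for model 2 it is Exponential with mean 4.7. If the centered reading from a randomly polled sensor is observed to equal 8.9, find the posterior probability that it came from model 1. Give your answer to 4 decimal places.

Likelihoods f(8.9 | ·): 1: 0.0601239; 2: 0.0320269.
Posterior ∝ prior × likelihood. Numerator for 1: 0.4·0.0601239 = 0.0240496.
Normalizing constant: 0.4·0.0601239 + 0.6·0.0320269 = 0.0432657.
P(1 | observation) = 0.0240496 / 0.0432657 = 0.555858.

0.5559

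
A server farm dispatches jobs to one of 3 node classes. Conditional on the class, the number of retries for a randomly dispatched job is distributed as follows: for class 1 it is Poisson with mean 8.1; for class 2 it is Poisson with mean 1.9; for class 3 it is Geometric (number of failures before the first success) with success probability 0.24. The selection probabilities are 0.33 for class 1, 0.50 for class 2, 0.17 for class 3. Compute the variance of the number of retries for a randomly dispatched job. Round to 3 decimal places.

13.710

Per component, 1: μ=8.1, E[X²]=73.71; 2: μ=1.9, E[X²]=5.51; 3: μ=3.16667, E[X²]=23.2222.
E[X] = 0.33·8.1 + 0.5·1.9 + 0.17·3.16667 = 4.16133.
E[X²] = 0.33·73.71 + 0.5·5.51 + 0.17·23.2222 = 31.0271.
Var(X) = E[X²] − (E[X])² = 31.0271 − 17.3167 = 13.7104.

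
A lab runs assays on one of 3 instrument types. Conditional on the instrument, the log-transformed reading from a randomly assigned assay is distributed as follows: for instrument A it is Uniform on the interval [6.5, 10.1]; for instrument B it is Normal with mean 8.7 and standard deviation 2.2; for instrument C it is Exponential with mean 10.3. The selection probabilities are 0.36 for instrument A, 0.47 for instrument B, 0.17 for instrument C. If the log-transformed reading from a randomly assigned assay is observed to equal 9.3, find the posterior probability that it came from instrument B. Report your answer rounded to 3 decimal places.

Likelihoods f(9.3 | ·): A: 0.277778; B: 0.174717; C: 0.039358.
Posterior ∝ prior × likelihood. Numerator for B: 0.47·0.174717 = 0.0821171.
Normalizing constant: 0.36·0.277778 + 0.47·0.174717 + 0.17·0.039358 = 0.188808.
P(B | observation) = 0.0821171 / 0.188808 = 0.434924.

0.435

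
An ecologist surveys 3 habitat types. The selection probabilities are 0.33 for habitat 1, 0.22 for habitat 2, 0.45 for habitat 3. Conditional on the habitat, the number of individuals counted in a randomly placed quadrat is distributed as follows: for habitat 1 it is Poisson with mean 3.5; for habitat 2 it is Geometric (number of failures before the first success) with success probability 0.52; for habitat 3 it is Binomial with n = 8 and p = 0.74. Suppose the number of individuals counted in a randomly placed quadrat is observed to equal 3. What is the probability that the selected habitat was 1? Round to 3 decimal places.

0.742

Likelihoods P(X=3 | ·): 1: 0.215785; 2: 0.0575078; 3: 0.0269619.
Posterior ∝ prior × likelihood. Numerator for 1: 0.33·0.215785 = 0.0712092.
Normalizing constant: 0.33·0.215785 + 0.22·0.0575078 + 0.45·0.0269619 = 0.0959938.
P(1 | observation) = 0.0712092 / 0.0959938 = 0.741811.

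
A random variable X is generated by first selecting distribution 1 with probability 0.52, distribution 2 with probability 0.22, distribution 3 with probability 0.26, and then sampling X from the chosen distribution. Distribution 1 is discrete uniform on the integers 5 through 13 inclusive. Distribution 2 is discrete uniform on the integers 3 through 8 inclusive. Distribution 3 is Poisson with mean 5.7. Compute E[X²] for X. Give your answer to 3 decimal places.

62.813

For each component E[X²] = Var + (mean)², giving 1: 87.6667; 2: 33.1667; 3: 38.19.
Overall E[X²] = 0.52·87.6667 + 0.22·33.1667 + 0.26·38.19 = 62.8127.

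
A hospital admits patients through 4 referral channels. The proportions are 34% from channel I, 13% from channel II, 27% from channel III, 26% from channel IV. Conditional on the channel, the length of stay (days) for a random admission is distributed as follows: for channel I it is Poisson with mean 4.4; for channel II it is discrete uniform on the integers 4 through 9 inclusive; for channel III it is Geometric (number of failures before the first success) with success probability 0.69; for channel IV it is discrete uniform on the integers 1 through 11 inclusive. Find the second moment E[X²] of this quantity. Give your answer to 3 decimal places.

For each component E[X²] = Var + (mean)², giving I: 23.76; II: 45.1667; III: 0.852972; IV: 46.
Overall E[X²] = 0.34·23.76 + 0.13·45.1667 + 0.27·0.852972 + 0.26·46 = 26.1404.

26.140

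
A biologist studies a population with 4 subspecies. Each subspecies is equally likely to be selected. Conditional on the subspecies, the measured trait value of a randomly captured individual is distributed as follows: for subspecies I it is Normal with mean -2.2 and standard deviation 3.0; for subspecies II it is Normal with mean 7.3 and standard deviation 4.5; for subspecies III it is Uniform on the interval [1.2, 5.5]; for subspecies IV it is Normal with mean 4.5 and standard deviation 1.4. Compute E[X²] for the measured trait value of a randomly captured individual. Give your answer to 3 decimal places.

30.588

For each component E[X²] = Var + (mean)², giving I: 13.84; II: 73.54; III: 12.7633; IV: 22.21.
Overall E[X²] = 0.25·13.84 + 0.25·73.54 + 0.25·12.7633 + 0.25·22.21 = 30.5883.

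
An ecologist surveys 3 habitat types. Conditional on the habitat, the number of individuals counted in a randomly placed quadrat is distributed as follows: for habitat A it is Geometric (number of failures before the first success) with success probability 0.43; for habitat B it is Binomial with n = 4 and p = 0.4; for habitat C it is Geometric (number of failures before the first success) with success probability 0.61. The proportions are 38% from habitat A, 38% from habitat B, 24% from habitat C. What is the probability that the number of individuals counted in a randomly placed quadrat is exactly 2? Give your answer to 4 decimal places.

0.2067

Conditional on each habitat, P(X = 2): A: 0.139707; B: 0.3456; C: 0.092781.
By total probability, P(X = 2) = 0.38·0.139707 + 0.38·0.3456 + 0.24·0.092781 = 0.206684.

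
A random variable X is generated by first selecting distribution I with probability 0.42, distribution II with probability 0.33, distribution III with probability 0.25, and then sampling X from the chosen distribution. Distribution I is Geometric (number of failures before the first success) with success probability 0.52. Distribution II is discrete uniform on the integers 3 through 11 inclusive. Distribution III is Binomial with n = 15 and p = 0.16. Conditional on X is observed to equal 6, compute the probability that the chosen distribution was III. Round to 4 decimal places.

0.1000

Likelihoods P(X=6 | ·): I: 0.00635991; II: 0.111111; III: 0.0174839.
Posterior ∝ prior × likelihood. Numerator for III: 0.25·0.0174839 = 0.00437097.
Normalizing constant: 0.42·0.00635991 + 0.33·0.111111 + 0.25·0.0174839 = 0.0437088.
P(III | observation) = 0.00437097 / 0.0437088 = 0.100002.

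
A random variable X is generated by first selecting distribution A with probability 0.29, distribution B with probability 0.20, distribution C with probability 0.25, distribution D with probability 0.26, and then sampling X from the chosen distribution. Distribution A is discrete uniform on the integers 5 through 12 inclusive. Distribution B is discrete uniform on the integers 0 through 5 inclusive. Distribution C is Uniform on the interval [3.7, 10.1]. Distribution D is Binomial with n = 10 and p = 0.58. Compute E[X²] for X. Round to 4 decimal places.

46.4439

For each component E[X²] = Var + (mean)², giving A: 77.5; B: 9.16667; C: 51.0233; D: 36.076.
Overall E[X²] = 0.29·77.5 + 0.2·9.16667 + 0.25·51.0233 + 0.26·36.076 = 46.4439.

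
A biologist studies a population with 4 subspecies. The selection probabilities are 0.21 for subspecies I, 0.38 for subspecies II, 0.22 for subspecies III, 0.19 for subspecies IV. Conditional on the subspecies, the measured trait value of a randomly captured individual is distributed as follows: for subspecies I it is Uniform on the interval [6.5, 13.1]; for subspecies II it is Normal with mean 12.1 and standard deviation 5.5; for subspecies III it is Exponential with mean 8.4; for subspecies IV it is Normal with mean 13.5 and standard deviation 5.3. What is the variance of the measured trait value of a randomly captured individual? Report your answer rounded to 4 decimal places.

Per component, I: μ=9.8, E[X²]=99.67; II: μ=12.1, E[X²]=176.66; III: μ=8.4, E[X²]=141.12; IV: μ=13.5, E[X²]=210.34.
E[X] = 0.21·9.8 + 0.38·12.1 + 0.22·8.4 + 0.19·13.5 = 11.069.
E[X²] = 0.21·99.67 + 0.38·176.66 + 0.22·141.12 + 0.19·210.34 = 159.072.
Var(X) = E[X²] − (E[X])² = 159.072 − 122.523 = 36.5497.

36.5497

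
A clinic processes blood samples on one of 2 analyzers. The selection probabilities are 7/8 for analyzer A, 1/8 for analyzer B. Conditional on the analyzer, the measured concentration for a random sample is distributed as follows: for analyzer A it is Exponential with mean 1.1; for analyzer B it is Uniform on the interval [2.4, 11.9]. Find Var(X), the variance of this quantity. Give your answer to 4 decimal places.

6.0023

Per component, A: μ=1.1, E[X²]=2.42; B: μ=7.15, E[X²]=58.6433.
E[X] = 0.875·1.1 + 0.125·7.15 = 1.85625.
E[X²] = 0.875·2.42 + 0.125·58.6433 = 9.44792.
Var(X) = E[X²] − (E[X])² = 9.44792 − 3.44566 = 6.00225.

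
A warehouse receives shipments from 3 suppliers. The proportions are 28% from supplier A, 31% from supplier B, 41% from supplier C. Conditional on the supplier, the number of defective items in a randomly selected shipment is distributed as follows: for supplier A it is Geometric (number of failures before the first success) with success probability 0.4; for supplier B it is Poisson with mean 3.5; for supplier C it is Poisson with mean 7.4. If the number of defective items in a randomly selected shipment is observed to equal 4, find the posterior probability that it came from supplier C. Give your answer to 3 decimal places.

0.300

Likelihoods P(X=4 | ·): A: 0.05184; B: 0.188812; C: 0.0763724.
Posterior ∝ prior × likelihood. Numerator for C: 0.41·0.0763724 = 0.0313127.
Normalizing constant: 0.28·0.05184 + 0.31·0.188812 + 0.41·0.0763724 = 0.10436.
P(C | observation) = 0.0313127 / 0.10436 = 0.300046.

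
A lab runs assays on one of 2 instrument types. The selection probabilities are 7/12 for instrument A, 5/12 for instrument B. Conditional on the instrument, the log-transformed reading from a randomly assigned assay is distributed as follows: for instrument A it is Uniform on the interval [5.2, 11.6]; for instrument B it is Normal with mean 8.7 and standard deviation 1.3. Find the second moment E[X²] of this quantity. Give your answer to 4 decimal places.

75.3928

For each component E[X²] = Var + (mean)², giving A: 73.9733; B: 77.38.
Overall E[X²] = 0.583333·73.9733 + 0.416667·77.38 = 75.3928.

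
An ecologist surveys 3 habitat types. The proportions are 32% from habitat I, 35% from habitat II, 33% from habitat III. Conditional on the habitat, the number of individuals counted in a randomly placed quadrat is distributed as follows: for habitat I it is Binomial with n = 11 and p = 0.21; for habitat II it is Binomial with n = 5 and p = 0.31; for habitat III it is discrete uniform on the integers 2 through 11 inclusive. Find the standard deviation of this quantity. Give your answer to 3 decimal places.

Per component, I: μ=2.31, E[X²]=7.161; II: μ=1.55, E[X²]=3.472; III: μ=6.5, E[X²]=50.5.
E[X] = 0.32·2.31 + 0.35·1.55 + 0.33·6.5 = 3.4267.
E[X²] = 0.32·7.161 + 0.35·3.472 + 0.33·50.5 = 20.1717.
Var(X) = E[X²] − (E[X])² = 20.1717 − 11.7423 = 8.42945.
SD(X) = √8.42945 = 2.90335.

2.903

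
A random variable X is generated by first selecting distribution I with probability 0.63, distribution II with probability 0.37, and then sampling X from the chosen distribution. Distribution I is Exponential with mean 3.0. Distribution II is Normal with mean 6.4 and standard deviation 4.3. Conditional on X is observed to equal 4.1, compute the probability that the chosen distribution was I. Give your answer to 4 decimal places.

Likelihoods f(4.1 | ·): I: 0.0849851; II: 0.080411.
Posterior ∝ prior × likelihood. Numerator for I: 0.63·0.0849851 = 0.0535406.
Normalizing constant: 0.63·0.0849851 + 0.37·0.080411 = 0.0832927.
P(I | observation) = 0.0535406 / 0.0832927 = 0.642801.

0.6428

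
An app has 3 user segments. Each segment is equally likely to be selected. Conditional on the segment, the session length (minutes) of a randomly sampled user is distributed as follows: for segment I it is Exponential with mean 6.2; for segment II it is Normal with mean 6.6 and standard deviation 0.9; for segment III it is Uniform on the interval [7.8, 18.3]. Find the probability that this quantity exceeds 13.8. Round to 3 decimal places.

0.179

Conditional on each segment, P(X > 13.8): I: 0.10798; II: 6.66134e-16; III: 0.428571.
By total probability, P(X > 13.8) = 0.333333·0.10798 + 0.333333·6.66134e-16 + 0.333333·0.428571 = 0.178851.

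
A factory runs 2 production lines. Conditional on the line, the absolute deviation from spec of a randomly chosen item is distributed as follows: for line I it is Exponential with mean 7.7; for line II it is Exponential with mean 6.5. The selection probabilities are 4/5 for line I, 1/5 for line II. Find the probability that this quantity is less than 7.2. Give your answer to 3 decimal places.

0.620

Conditional on each line, P(X < 7.2): I: 0.60744; II: 0.66968.
By total probability, P(X < 7.2) = 0.8·0.60744 + 0.2·0.66968 = 0.619888.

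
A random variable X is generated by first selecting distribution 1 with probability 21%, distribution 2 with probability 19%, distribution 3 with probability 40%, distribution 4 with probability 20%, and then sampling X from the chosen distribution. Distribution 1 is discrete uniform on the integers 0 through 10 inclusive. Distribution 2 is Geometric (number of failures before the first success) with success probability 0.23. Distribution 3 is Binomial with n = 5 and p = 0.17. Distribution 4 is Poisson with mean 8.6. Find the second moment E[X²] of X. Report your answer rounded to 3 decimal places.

For each component E[X²] = Var + (mean)², giving 1: 35; 2: 25.7637; 3: 1.428; 4: 82.56.
Overall E[X²] = 0.21·35 + 0.19·25.7637 + 0.4·1.428 + 0.2·82.56 = 29.3283.

29.328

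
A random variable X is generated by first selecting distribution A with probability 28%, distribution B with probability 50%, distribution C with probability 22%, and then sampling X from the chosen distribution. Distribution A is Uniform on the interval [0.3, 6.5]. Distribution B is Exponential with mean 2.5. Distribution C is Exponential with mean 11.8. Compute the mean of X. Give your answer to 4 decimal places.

Component means — A: 3.4; B: 2.5; C: 11.8.
E[X] = 0.28·3.4 + 0.5·2.5 + 0.22·11.8 = 4.798.

4.7980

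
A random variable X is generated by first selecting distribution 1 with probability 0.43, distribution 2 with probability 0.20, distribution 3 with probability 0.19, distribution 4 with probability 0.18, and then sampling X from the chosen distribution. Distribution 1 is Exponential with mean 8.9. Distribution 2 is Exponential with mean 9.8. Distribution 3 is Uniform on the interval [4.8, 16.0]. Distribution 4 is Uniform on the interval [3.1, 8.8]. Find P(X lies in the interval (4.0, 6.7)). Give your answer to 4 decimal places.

0.2213

Conditional on each component, P(4.0 < X < 6.7): 1: 0.166945; 2: 0.160111; 3: 0.169643; 4: 0.473684.
By total probability, P(4.0 < X < 6.7) = 0.43·0.166945 + 0.2·0.160111 + 0.19·0.169643 + 0.18·0.473684 = 0.221304.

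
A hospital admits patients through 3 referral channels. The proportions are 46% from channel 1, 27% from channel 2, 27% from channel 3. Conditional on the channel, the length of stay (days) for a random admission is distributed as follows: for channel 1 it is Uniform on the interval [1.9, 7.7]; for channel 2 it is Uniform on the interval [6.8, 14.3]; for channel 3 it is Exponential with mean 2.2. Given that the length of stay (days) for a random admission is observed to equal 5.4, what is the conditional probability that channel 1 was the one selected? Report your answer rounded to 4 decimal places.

Likelihoods f(5.4 | ·): 1: 0.172414; 2: 0; 3: 0.0390465.
Posterior ∝ prior × likelihood. Numerator for 1: 0.46·0.172414 = 0.0793103.
Normalizing constant: 0.46·0.172414 + 0.27·0 + 0.27·0.0390465 = 0.0898529.
P(1 | observation) = 0.0793103 / 0.0898529 = 0.882669.

0.8827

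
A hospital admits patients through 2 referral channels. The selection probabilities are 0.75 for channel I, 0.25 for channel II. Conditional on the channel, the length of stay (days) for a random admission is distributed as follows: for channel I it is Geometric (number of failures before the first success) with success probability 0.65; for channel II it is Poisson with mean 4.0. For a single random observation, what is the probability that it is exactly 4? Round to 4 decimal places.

Conditional on each channel, P(X = 4): I: 0.00975406; II: 0.195367.
By total probability, P(X = 4) = 0.75·0.00975406 + 0.25·0.195367 = 0.0561573.

0.0562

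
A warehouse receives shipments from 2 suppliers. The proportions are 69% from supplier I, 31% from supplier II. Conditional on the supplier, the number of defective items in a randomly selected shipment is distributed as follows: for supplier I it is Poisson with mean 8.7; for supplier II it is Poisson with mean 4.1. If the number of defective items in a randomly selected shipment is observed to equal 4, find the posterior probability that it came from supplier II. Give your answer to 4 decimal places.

0.6879

Likelihoods P(X=4 | ·): I: 0.0397653; II: 0.195127.
Posterior ∝ prior × likelihood. Numerator for II: 0.31·0.195127 = 0.0604893.
Normalizing constant: 0.69·0.0397653 + 0.31·0.195127 = 0.0879273.
P(II | observation) = 0.0604893 / 0.0879273 = 0.687947.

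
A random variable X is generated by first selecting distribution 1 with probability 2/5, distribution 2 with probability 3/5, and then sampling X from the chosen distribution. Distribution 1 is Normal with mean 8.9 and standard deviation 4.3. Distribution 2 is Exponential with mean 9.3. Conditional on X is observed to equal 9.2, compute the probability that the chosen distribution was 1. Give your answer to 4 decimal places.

0.6068

Likelihoods f(9.2 | ·): 1: 0.0925518; 2: 0.0399846.
Posterior ∝ prior × likelihood. Numerator for 1: 0.4·0.0925518 = 0.0370207.
Normalizing constant: 0.4·0.0925518 + 0.6·0.0399846 = 0.0610114.
P(1 | observation) = 0.0370207 / 0.0610114 = 0.606783.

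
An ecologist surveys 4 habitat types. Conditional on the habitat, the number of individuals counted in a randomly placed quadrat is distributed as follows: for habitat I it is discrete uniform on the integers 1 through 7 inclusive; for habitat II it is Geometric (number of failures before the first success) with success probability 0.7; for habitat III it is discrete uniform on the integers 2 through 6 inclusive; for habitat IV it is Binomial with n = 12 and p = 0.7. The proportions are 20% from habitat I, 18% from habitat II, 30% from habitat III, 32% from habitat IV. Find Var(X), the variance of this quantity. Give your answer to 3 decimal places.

Per component, I: μ=4, E[X²]=20; II: μ=0.428571, E[X²]=0.795918; III: μ=4, E[X²]=18; IV: μ=8.4, E[X²]=73.08.
E[X] = 0.2·4 + 0.18·0.428571 + 0.3·4 + 0.32·8.4 = 4.76514.
E[X²] = 0.2·20 + 0.18·0.795918 + 0.3·18 + 0.32·73.08 = 32.9289.
Var(X) = E[X²] − (E[X])² = 32.9289 − 22.7066 = 10.2223.

10.222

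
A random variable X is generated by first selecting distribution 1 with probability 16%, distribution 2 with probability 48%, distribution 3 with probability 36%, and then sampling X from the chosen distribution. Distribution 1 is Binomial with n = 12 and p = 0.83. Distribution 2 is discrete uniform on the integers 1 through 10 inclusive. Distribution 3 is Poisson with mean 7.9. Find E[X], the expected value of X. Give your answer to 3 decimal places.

Component means — 1: 9.96; 2: 5.5; 3: 7.9.
E[X] = 0.16·9.96 + 0.48·5.5 + 0.36·7.9 = 7.0776.

7.078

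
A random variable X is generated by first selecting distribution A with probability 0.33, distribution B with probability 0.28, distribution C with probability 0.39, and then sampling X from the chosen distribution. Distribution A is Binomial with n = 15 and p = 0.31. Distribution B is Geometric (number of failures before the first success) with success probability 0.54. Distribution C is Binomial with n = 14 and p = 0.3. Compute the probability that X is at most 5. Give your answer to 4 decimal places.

Conditional on each component, P(X ≤ 5): A: 0.691643; B: 0.990526; C: 0.780516.
By total probability, P(X ≤ 5) = 0.33·0.691643 + 0.28·0.990526 + 0.39·0.780516 = 0.809991.

0.8100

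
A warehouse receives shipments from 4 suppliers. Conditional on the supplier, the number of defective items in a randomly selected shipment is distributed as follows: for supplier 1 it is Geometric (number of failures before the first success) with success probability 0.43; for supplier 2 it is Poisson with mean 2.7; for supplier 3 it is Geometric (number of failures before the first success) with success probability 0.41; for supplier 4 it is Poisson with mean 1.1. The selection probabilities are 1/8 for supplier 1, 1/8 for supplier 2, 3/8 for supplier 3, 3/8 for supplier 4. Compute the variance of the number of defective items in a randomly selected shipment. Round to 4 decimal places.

Per component, 1: μ=1.32558, E[X²]=4.83991; 2: μ=2.7, E[X²]=9.99; 3: μ=1.43902, E[X²]=5.58061; 4: μ=1.1, E[X²]=2.31.
E[X] = 0.125·1.32558 + 0.125·2.7 + 0.375·1.43902 + 0.375·1.1 = 1.45533.
E[X²] = 0.125·4.83991 + 0.125·9.99 + 0.375·5.58061 + 0.375·2.31 = 4.81272.
Var(X) = E[X²] − (E[X])² = 4.81272 − 2.11799 = 2.69473.

2.6947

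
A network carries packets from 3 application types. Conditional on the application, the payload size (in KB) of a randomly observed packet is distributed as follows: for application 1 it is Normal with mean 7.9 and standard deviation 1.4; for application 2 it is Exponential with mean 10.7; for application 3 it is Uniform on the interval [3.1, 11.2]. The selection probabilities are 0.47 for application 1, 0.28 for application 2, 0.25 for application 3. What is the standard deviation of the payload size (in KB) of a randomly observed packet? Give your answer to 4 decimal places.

6.0270

Per component, 1: μ=7.9, E[X²]=64.37; 2: μ=10.7, E[X²]=228.98; 3: μ=7.15, E[X²]=56.59.
E[X] = 0.47·7.9 + 0.28·10.7 + 0.25·7.15 = 8.4965.
E[X²] = 0.47·64.37 + 0.28·228.98 + 0.25·56.59 = 108.516.
Var(X) = E[X²] − (E[X])² = 108.516 − 72.1905 = 36.3253.
SD(X) = √36.3253 = 6.02705.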